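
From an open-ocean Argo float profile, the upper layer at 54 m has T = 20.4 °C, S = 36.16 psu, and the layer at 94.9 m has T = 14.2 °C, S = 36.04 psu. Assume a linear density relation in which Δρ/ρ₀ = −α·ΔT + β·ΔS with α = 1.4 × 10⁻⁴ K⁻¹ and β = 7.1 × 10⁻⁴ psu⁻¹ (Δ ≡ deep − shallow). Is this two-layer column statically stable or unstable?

ΔT = 14.2 − 20.4 = -6.2 K and ΔS = 36.04 − 36.16 = -0.12 psu (deep − shallow).
−αΔT = 8.68 × 10⁻⁴; βΔS = -8.52 × 10⁻⁵; sum Δρ/ρ₀ = 7.828 × 10⁻⁴.
Δρ/ρ₀ > 0, so Δρ > 0: deeper water is denser → statically stable.

stable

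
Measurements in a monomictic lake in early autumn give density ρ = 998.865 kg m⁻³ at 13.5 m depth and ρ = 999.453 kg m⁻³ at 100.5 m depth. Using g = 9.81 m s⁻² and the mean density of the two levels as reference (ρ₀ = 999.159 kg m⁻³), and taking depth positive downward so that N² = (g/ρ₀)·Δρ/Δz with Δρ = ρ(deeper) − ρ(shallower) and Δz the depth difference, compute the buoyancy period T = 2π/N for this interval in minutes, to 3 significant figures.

12.9 min

Δρ = 999.453 − 998.865 = 0.588 kg m⁻³ over Δz = 100.5 − 13.5 = 87 m.
N² = (9.81/999.159) × (0.588/87) = 6.6358 × 10⁻⁵ s⁻².
N = √(6.6358 × 10⁻⁵) = 8.1460 × 10⁻³ rad s⁻¹, so T = 2π/N = 771.32 s = 12.855 min ≈ 12.9 min.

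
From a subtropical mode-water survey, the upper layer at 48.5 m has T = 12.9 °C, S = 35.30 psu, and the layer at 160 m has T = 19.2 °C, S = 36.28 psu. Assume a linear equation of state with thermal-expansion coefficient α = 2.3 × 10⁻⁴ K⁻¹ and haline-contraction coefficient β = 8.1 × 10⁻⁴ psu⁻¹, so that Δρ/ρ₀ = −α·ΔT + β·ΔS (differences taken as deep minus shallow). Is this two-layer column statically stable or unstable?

ΔT = 19.2 − 12.9 = +6.3 K and ΔS = 36.28 − 35.30 = +0.98 psu (deep − shallow).
−αΔT = -1.449 × 10⁻³; βΔS = 7.938 × 10⁻⁴; sum Δρ/ρ₀ = -6.552 × 10⁻⁴.
Δρ/ρ₀ < 0, so Δρ < 0: deeper water is lighter → statically unstable; the column would overturn.

unstable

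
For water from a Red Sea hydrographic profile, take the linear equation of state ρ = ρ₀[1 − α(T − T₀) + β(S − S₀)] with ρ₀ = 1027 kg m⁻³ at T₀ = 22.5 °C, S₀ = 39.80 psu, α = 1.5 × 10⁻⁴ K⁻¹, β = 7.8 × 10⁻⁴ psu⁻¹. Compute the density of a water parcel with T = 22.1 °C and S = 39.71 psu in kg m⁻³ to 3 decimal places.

T − T₀ = -0.4 K, S − S₀ = -0.09 psu.
Bracket = 1 − α·(-0.4) + β·(-0.09) = 1 + (-1.02 × 10⁻⁵) = 0.9999898.
ρ = 1027 × 0.9999898 = 1026.990 kg m⁻³.

1026.990 kg m⁻³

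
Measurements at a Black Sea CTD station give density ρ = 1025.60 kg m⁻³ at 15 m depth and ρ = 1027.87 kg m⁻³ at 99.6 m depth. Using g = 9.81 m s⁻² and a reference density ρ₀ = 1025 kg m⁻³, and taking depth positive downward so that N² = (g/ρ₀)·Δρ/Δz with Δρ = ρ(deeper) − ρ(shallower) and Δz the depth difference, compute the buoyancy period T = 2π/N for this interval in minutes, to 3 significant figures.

Δρ = 1027.87 − 1025.60 = 2.27 kg m⁻³ over Δz = 99.6 − 15 = 84.6 m.
N² = (9.81/1025) × (2.27/84.6) = 2.5680 × 10⁻⁴ s⁻².
N = √(2.5680 × 10⁻⁴) = 0.016025 rad s⁻¹, so T = 2π/N = 392.09 s = 6.5348 min ≈ 6.53 min.

6.53 min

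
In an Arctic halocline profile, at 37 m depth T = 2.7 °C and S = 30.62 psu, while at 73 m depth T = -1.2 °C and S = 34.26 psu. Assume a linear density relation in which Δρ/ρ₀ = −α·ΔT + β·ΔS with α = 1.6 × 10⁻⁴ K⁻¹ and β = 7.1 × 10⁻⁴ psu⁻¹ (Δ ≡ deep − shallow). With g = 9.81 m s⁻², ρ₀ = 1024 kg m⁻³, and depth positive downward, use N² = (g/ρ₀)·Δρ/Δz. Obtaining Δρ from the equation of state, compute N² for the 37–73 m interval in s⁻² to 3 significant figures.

ΔT = -3.9 K, ΔS = +3.64 psu (deep − shallow).
Δρ/ρ₀ = −αΔT + βΔS = 6.24 × 10⁻⁴ + 2.5844 × 10⁻³ = 3.2084 × 10⁻³, so Δρ ≈ 3.285 kg m⁻³.
N² = (g/ρ₀)·Δρ/Δz = g·(Δρ/ρ₀)/Δz = 9.81 × 3.2084 × 10⁻³ / 36 = 8.7429 × 10⁻⁴ s⁻² ≈ 8.74 × 10⁻⁴ s⁻².

8.74 × 10⁻⁴ s⁻²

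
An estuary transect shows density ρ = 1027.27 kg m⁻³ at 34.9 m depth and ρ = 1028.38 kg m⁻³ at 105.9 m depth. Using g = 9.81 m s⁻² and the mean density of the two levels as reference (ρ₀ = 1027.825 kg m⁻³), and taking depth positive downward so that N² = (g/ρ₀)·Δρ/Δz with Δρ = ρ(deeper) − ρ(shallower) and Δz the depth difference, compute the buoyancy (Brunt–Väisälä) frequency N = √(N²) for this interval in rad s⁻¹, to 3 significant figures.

0.0122 rad s⁻¹

Δρ = 1028.38 − 1027.27 = 1.11 kg m⁻³ over Δz = 105.9 − 34.9 = 71 m.
N² = (9.81/1027.825) × (1.11/71) = 1.4922 × 10⁻⁴ s⁻².
N = √(1.4922 × 10⁻⁴) = 0.012216 rad s⁻¹ ≈ 0.0122 rad s⁻¹.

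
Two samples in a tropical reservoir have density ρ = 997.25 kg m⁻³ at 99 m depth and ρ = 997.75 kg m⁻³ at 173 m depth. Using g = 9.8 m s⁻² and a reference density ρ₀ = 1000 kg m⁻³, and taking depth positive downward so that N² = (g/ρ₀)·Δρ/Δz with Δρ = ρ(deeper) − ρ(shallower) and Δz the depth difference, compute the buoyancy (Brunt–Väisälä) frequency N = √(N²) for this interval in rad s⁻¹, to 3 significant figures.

Δρ = 997.75 − 997.25 = 0.50 kg m⁻³ over Δz = 173 − 99 = 74 m.
N² = (9.8/1000) × (0.50/74) = 6.6216 × 10⁻⁵ s⁻².
N = √(6.6216 × 10⁻⁵) = 8.1373 × 10⁻³ rad s⁻¹ ≈ 8.14 × 10⁻³ rad s⁻¹.

8.14 × 10⁻³ rad s⁻¹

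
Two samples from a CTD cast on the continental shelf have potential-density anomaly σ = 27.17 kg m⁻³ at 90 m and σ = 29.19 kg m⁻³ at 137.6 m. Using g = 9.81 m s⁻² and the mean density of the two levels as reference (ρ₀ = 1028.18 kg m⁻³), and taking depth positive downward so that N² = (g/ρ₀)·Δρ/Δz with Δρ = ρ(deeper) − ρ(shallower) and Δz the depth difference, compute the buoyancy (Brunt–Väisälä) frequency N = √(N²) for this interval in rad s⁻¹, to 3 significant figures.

0.0201 rad s⁻¹

Δρ = 1029.19 − 1027.17 = 2.02 kg m⁻³ over Δz = 137.6 − 90 = 47.6 m.
N² = (9.81/1028.18) × (2.02/47.6) = 4.0490 × 10⁻⁴ s⁻².
N = √(4.0490 × 10⁻⁴) = 0.020122 rad s⁻¹ ≈ 0.0201 rad s⁻¹.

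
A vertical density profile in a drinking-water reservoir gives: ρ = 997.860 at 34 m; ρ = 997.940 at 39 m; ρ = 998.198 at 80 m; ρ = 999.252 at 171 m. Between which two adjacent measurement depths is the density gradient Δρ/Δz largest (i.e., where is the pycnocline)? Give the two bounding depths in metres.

Compute the density gradient over each adjacent pair:
  34–39 m: Δρ/Δz = 0.080/5 = 0.016 kg m⁻⁴
  39–80 m: Δρ/Δz = 0.258/41 = 6.3 × 10⁻³ kg m⁻⁴
  80–171 m: Δρ/Δz = 1.054/91 = 0.012 kg m⁻⁴
The largest gradient is in the 34–39 m interval — the pycnocline.

34–39 m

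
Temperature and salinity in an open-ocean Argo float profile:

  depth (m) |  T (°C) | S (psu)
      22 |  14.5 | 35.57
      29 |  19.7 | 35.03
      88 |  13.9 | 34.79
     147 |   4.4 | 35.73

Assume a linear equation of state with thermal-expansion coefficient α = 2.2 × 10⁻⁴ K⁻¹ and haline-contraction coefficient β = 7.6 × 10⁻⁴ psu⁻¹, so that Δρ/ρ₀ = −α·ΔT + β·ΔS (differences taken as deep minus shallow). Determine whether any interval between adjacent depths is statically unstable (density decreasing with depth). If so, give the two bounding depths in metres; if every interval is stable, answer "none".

22–29 m

Evaluate Δρ/ρ₀ = −αΔT + βΔS across each adjacent pair:
  22–29 m: −αΔT+βΔS = −(2.2 × 10⁻⁴)(+5.2)+(7.6 × 10⁻⁴)(-0.54) = -1.6 × 10⁻³ → UNSTABLE
  29–88 m: −αΔT+βΔS = −(2.2 × 10⁻⁴)(-5.8)+(7.6 × 10⁻⁴)(-0.24) = 1.1 × 10⁻³ → stable
  88–147 m: −αΔT+βΔS = −(2.2 × 10⁻⁴)(-9.5)+(7.6 × 10⁻⁴)(+0.94) = 2.8 × 10⁻³ → stable
The 22–29 m interval has Δρ < 0: lighter water underlies denser water.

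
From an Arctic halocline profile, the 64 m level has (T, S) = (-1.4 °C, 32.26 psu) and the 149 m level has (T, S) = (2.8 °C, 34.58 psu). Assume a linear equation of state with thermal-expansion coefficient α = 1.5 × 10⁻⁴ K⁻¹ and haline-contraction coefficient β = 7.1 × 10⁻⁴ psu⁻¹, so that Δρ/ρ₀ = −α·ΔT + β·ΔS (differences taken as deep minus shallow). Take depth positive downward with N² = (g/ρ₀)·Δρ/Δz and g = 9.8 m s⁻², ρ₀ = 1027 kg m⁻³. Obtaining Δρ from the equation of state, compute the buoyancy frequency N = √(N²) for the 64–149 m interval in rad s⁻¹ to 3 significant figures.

ΔT = +4.2 K, ΔS = +2.32 psu (deep − shallow).
Δρ/ρ₀ = −αΔT + βΔS = -6.30 × 10⁻⁴ + 1.6472 × 10⁻³ = 1.0172 × 10⁻³, so Δρ ≈ 1.045 kg m⁻³.
N² = (g/ρ₀)·Δρ/Δz = g·(Δρ/ρ₀)/Δz = 9.8 × 1.0172 × 10⁻³ / 85 = 1.1728 × 10⁻⁴ s⁻².
N = √(1.1728 × 10⁻⁴) = 0.010830 rad s⁻¹ ≈ 0.0108 rad s⁻¹.

0.0108 rad s⁻¹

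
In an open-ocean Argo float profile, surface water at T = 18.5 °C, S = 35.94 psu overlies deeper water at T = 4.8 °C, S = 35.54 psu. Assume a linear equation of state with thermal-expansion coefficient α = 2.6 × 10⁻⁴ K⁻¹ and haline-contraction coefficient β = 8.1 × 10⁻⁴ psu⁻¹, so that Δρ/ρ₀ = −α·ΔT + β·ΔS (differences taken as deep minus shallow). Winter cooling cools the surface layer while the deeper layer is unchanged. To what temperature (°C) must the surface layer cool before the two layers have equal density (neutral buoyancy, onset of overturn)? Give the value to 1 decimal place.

Neutral buoyancy requires Δρ = 0, i.e. −α(T_deep − T_surf′) + β(S_deep − S_surf) = 0.
T_surf′ = T_deep − (β/α)·ΔS = 4.8 − (8.1 × 10⁻⁴/2.6 × 10⁻⁴)·(-0.40) = 6.046 °C.
Cooling required: 18.5 − (6.046) = 12.454 °C.

6.0 °C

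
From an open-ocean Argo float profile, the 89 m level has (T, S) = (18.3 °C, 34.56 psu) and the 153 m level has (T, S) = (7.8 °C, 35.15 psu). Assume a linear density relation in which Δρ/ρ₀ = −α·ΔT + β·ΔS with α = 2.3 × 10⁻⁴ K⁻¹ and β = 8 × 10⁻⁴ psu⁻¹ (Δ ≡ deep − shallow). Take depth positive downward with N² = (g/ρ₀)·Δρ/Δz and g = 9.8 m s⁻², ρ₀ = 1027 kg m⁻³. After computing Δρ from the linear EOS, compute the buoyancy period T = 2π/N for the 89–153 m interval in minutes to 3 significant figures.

4.98 min

ΔT = -10.5 K, ΔS = +0.59 psu (deep − shallow).
Δρ/ρ₀ = −αΔT + βΔS = 2.415 × 10⁻³ + 4.72 × 10⁻⁴ = 2.887 × 10⁻³, so Δρ ≈ 2.965 kg m⁻³.
N² = (g/ρ₀)·Δρ/Δz = g·(Δρ/ρ₀)/Δz = 9.8 × 2.887 × 10⁻³ / 64 = 4.4207 × 10⁻⁴ s⁻².
N = √(4.4207 × 10⁻⁴) = 0.021025 rad s⁻¹ → T = 2π/N = 298.84 s = 4.9807 min ≈ 4.98 min.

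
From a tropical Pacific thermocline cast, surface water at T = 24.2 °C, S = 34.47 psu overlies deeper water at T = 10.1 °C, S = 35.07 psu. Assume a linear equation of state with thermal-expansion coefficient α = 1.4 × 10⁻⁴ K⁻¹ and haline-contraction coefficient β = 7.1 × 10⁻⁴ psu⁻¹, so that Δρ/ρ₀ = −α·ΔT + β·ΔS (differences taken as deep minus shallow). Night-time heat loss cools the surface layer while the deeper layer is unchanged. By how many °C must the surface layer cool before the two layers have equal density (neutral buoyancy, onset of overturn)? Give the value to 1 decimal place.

Neutral buoyancy requires Δρ = 0, i.e. −α(T_deep − T_surf′) + β(S_deep − S_surf) = 0.
T_surf′ = T_deep − (β/α)·ΔS = 10.1 − (7.1 × 10⁻⁴/1.4 × 10⁻⁴)·(+0.60) = 7.057 °C.
Cooling required: 24.2 − (7.057) = 17.143 °C.

17.1 °C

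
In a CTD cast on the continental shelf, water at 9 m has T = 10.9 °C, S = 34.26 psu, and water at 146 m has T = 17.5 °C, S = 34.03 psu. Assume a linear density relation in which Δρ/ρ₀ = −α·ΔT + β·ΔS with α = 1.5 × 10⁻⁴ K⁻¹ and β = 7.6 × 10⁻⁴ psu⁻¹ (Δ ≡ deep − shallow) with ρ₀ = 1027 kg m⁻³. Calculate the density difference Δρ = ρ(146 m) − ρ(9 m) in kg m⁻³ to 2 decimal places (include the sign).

ΔT = +6.6 K, ΔS = -0.23 psu (deep − shallow).
Δρ/ρ₀ = −(1.5 × 10⁻⁴)(+6.6) + (7.6 × 10⁻⁴)(-0.23) = -1.1648 × 10⁻³.
Δρ = 1027 × (-1.1648 × 10⁻³) = -1.20 kg m⁻³.
Negative Δρ: lighter below, statically unstable.

-1.20 kg m⁻³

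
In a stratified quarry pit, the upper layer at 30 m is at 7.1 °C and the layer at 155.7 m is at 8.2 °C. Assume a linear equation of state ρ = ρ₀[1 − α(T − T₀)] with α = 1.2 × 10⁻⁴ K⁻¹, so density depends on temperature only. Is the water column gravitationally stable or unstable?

ΔT = 8.2 − 7.1 = +1.1 K, so Δρ/ρ₀ = −αΔT = -1.32 × 10⁻⁴.
Δρ/ρ₀ < 0, so Δρ < 0: deeper water is lighter → statically unstable; the column would overturn.

unstable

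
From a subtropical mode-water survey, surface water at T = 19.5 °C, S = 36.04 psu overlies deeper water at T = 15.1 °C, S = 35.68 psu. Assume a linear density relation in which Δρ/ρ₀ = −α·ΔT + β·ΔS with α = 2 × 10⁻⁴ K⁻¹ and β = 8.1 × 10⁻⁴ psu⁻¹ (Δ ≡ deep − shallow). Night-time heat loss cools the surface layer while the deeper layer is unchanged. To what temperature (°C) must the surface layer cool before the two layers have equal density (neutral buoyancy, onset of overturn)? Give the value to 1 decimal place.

Neutral buoyancy requires Δρ = 0, i.e. −α(T_deep − T_surf′) + β(S_deep − S_surf) = 0.
T_surf′ = T_deep − (β/α)·ΔS = 15.1 − (8.1 × 10⁻⁴/2 × 10⁻⁴)·(-0.36) = 16.558 °C.
Cooling required: 19.5 − (16.558) = 2.942 °C.

16.6 °C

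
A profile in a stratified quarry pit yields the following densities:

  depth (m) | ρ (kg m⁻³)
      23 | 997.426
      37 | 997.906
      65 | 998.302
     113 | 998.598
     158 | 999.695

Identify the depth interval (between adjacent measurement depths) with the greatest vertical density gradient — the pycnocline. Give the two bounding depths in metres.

Compute the density gradient over each adjacent pair:
  23–37 m: Δρ/Δz = 0.480/14 = 0.034 kg m⁻⁴
  37–65 m: Δρ/Δz = 0.396/28 = 0.014 kg m⁻⁴
  65–113 m: Δρ/Δz = 0.296/48 = 6.2 × 10⁻³ kg m⁻⁴
  113–158 m: Δρ/Δz = 1.097/45 = 0.024 kg m⁻⁴
The largest gradient is in the 23–37 m interval — the pycnocline.

23–37 m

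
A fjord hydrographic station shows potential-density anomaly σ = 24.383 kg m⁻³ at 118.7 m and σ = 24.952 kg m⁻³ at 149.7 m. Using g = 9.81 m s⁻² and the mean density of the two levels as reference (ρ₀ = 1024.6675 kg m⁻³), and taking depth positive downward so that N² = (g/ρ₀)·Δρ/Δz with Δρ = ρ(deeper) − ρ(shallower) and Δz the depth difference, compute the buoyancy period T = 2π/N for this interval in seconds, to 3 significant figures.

Δρ = 1024.952 − 1024.383 = 0.569 kg m⁻³ over Δz = 149.7 − 118.7 = 31 m.
N² = (9.81/1024.6675) × (0.569/31) = 1.7573 × 10⁻⁴ s⁻².
N = √(1.7573 × 10⁻⁴) = 0.013256 rad s⁻¹, so T = 2π/N = 473.99 s ≈ 474 s.

474 s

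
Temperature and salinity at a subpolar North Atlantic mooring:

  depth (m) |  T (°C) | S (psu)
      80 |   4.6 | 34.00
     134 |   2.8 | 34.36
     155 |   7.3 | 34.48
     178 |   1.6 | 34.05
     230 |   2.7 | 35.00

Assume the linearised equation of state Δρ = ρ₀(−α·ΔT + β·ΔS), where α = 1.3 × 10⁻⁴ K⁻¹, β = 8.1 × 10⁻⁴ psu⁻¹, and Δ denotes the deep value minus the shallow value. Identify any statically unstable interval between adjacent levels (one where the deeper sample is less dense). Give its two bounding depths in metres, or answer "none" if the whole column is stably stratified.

134–155 m

Evaluate Δρ/ρ₀ = −αΔT + βΔS across each adjacent pair:
  80–134 m: −αΔT+βΔS = −(1.3 × 10⁻⁴)(-1.8)+(8.1 × 10⁻⁴)(+0.36) = 5.3 × 10⁻⁴ → stable
  134–155 m: −αΔT+βΔS = −(1.3 × 10⁻⁴)(+4.5)+(8.1 × 10⁻⁴)(+0.12) = -4.9 × 10⁻⁴ → UNSTABLE
  155–178 m: −αΔT+βΔS = −(1.3 × 10⁻⁴)(-5.7)+(8.1 × 10⁻⁴)(-0.43) = 3.9 × 10⁻⁴ → stable
  178–230 m: −αΔT+βΔS = −(1.3 × 10⁻⁴)(+1.1)+(8.1 × 10⁻⁴)(+0.95) = 6.3 × 10⁻⁴ → stable
The 134–155 m interval has Δρ < 0: lighter water underlies denser water.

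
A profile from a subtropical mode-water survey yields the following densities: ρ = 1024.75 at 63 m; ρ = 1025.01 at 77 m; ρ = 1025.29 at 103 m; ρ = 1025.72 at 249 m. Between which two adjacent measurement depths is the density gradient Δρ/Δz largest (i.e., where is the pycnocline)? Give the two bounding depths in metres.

63–77 m

Compute the density gradient over each adjacent pair:
  63–77 m: Δρ/Δz = 0.26/14 = 0.019 kg m⁻⁴
  77–103 m: Δρ/Δz = 0.28/26 = 0.011 kg m⁻⁴
  103–249 m: Δρ/Δz = 0.43/146 = 2.9 × 10⁻³ kg m⁻⁴
The largest gradient is in the 63–77 m interval — the pycnocline.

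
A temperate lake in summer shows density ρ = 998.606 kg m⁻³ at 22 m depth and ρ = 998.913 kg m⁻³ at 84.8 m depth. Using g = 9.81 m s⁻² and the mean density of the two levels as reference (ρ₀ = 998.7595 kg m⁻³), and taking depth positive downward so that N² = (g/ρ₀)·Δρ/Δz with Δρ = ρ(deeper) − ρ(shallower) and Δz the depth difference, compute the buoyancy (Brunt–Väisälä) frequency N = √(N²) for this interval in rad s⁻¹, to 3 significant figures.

Δρ = 998.913 − 998.606 = 0.307 kg m⁻³ over Δz = 84.8 − 22 = 62.8 m.
N² = (9.81/998.7595) × (0.307/62.8) = 4.8016 × 10⁻⁵ s⁻².
N = √(4.8016 × 10⁻⁵) = 6.9294 × 10⁻³ rad s⁻¹ ≈ 6.93 × 10⁻³ rad s⁻¹.

6.93 × 10⁻³ rad s⁻¹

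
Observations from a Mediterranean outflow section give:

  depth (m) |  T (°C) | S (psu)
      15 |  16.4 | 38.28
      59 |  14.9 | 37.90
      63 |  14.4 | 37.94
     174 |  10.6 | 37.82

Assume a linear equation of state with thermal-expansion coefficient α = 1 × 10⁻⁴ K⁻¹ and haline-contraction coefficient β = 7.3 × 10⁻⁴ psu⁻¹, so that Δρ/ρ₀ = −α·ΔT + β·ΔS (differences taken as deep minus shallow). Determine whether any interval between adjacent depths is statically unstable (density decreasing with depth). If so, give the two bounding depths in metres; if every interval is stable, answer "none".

15–59 m

Evaluate Δρ/ρ₀ = −αΔT + βΔS across each adjacent pair:
  15–59 m: −αΔT+βΔS = −(1 × 10⁻⁴)(-1.5)+(7.3 × 10⁻⁴)(-0.38) = -1.3 × 10⁻⁴ → UNSTABLE
  59–63 m: −αΔT+βΔS = −(1 × 10⁻⁴)(-0.5)+(7.3 × 10⁻⁴)(+0.04) = 7.9 × 10⁻⁵ → stable
  63–174 m: −αΔT+βΔS = −(1 × 10⁻⁴)(-3.8)+(7.3 × 10⁻⁴)(-0.12) = 2.9 × 10⁻⁴ → stable
The 15–59 m interval has Δρ < 0: lighter water underlies denser water.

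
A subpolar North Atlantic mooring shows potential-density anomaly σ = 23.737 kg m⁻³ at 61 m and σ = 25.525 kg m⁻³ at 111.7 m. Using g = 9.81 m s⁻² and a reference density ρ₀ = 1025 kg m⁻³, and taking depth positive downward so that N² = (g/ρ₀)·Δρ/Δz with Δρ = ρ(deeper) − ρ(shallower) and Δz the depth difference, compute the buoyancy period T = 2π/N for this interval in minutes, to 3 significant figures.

Δρ = 1025.525 − 1023.737 = 1.788 kg m⁻³ over Δz = 111.7 − 61 = 50.7 m.
N² = (9.81/1025) × (1.788/50.7) = 3.3752 × 10⁻⁴ s⁻².
N = √(3.3752 × 10⁻⁴) = 0.018372 rad s⁻¹, so T = 2π/N = 342.00 s = 5.7000 min ≈ 5.70 min.
Since Δρ > 0 the layer is stably stratified.

5.70 min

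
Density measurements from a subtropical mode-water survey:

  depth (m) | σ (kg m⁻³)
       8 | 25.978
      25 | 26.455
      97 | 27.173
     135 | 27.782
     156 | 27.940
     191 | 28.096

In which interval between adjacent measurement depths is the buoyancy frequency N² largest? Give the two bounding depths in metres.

8–25 m

Compute the density gradient over each adjacent pair:
  8–25 m: Δρ/Δz = 0.477/17 = 0.028 kg m⁻⁴
  25–97 m: Δρ/Δz = 0.718/72 = 0.010 kg m⁻⁴
  97–135 m: Δρ/Δz = 0.609/38 = 0.016 kg m⁻⁴
  135–156 m: Δρ/Δz = 0.158/21 = 7.5 × 10⁻³ kg m⁻⁴
  156–191 m: Δρ/Δz = 0.156/35 = 4.5 × 10⁻³ kg m⁻⁴
The largest gradient is in the 8–25 m interval — the pycnocline.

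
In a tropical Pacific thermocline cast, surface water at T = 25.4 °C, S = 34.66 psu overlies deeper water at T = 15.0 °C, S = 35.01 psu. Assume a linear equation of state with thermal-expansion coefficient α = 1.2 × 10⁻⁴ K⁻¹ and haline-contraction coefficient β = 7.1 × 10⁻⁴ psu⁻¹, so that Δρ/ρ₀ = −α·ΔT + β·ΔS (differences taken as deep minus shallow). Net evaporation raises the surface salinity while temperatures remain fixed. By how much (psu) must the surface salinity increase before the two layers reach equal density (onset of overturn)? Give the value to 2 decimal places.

2.11 psu

Neutral buoyancy requires −α(T_deep − T_surf) + β(S_deep − S_surf′) = 0.
S_surf′ = S_deep − (α/β)·ΔT = 35.01 − (1.2 × 10⁻⁴/7.1 × 10⁻⁴)·(-10.4) = 36.7677 psu.
Increase required: 36.7677 − 34.66 = 2.1077 psu.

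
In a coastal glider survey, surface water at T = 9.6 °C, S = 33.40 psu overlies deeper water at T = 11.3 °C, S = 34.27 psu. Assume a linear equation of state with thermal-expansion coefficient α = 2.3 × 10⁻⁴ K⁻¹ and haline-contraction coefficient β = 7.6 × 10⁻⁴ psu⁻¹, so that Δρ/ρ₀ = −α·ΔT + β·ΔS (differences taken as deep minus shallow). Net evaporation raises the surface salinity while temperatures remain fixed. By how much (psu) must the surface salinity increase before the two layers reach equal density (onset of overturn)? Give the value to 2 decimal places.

Neutral buoyancy requires −α(T_deep − T_surf) + β(S_deep − S_surf′) = 0.
S_surf′ = S_deep − (α/β)·ΔT = 34.27 − (2.3 × 10⁻⁴/7.6 × 10⁻⁴)·(+1.7) = 33.7555 psu.
Increase required: 33.7555 − 33.40 = 0.3555 psu.

0.36 psu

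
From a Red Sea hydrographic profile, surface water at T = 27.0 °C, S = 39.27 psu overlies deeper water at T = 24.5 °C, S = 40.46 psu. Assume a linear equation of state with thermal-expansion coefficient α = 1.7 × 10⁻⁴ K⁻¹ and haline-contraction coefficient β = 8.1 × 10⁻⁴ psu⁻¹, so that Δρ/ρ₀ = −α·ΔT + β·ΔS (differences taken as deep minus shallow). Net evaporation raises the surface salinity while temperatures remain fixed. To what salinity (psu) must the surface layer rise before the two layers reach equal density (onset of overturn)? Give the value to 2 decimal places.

Neutral buoyancy requires −α(T_deep − T_surf) + β(S_deep − S_surf′) = 0.
S_surf′ = S_deep − (α/β)·ΔT = 40.46 − (1.7 × 10⁻⁴/8.1 × 10⁻⁴)·(-2.5) = 40.9847 psu.
Increase required: 40.9847 − 39.27 = 1.7147 psu.

40.98 psu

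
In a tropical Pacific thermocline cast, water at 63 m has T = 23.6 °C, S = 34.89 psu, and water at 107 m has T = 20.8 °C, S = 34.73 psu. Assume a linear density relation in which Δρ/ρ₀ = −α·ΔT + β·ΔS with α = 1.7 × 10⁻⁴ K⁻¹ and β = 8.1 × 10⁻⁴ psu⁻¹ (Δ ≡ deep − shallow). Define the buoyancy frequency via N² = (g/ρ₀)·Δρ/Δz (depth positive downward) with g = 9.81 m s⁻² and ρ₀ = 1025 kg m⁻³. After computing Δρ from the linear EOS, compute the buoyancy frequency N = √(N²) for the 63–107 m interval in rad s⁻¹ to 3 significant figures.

8.79 × 10⁻³ rad s⁻¹

ΔT = -2.8 K, ΔS = -0.16 psu (deep − shallow).
Δρ/ρ₀ = −αΔT + βΔS = 4.76 × 10⁻⁴ − 1.296 × 10⁻⁴ = 3.464 × 10⁻⁴, so Δρ ≈ 0.3551 kg m⁻³.
N² = (g/ρ₀)·Δρ/Δz = g·(Δρ/ρ₀)/Δz = 9.81 × 3.464 × 10⁻⁴ / 44 = 7.7231 × 10⁻⁵ s⁻².
N = √(7.7231 × 10⁻⁵) = 8.7881 × 10⁻³ rad s⁻¹ ≈ 8.79 × 10⁻³ rad s⁻¹.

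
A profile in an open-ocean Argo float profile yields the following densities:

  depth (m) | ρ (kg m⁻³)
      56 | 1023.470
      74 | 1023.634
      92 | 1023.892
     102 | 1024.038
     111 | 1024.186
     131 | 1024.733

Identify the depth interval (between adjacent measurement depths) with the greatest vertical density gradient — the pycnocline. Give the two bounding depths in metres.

111–131 m

Compute the density gradient over each adjacent pair:
  56–74 m: Δρ/Δz = 0.164/18 = 9.1 × 10⁻³ kg m⁻⁴
  74–92 m: Δρ/Δz = 0.258/18 = 0.014 kg m⁻⁴
  92–102 m: Δρ/Δz = 0.146/10 = 0.015 kg m⁻⁴
  102–111 m: Δρ/Δz = 0.148/9 = 0.016 kg m⁻⁴
  111–131 m: Δρ/Δz = 0.547/20 = 0.027 kg m⁻⁴
The largest gradient is in the 111–131 m interval — the pycnocline.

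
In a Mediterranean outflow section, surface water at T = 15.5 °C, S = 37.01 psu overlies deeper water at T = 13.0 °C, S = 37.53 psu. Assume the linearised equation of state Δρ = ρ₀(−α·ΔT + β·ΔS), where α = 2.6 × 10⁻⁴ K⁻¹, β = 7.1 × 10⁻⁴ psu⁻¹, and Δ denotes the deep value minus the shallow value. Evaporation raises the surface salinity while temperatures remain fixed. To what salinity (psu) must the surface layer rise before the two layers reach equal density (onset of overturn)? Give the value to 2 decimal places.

Neutral buoyancy requires −α(T_deep − T_surf) + β(S_deep − S_surf′) = 0.
S_surf′ = S_deep − (α/β)·ΔT = 37.53 − (2.6 × 10⁻⁴/7.1 × 10⁻⁴)·(-2.5) = 38.4455 psu.
Increase required: 38.4455 − 37.01 = 1.4355 psu.

38.45 psu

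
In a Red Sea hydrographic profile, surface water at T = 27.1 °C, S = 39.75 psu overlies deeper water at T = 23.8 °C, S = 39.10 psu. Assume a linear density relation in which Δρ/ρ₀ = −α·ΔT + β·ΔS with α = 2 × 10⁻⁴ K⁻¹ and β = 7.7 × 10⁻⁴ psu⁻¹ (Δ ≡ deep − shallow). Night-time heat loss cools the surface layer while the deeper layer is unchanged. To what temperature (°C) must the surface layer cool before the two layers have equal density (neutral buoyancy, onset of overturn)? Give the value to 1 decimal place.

Neutral buoyancy requires Δρ = 0, i.e. −α(T_deep − T_surf′) + β(S_deep − S_surf) = 0.
T_surf′ = T_deep − (β/α)·ΔS = 23.8 − (7.7 × 10⁻⁴/2 × 10⁻⁴)·(-0.65) = 26.303 °C.
Cooling required: 27.1 − (26.303) = 0.797 °C.

26.3 °C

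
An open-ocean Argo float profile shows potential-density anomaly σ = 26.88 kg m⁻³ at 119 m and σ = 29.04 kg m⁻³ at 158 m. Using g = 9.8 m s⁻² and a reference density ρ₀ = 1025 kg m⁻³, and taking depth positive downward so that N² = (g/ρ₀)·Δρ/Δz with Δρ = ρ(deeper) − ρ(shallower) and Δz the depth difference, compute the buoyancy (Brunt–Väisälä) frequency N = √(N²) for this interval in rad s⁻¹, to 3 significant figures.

0.0230 rad s⁻¹

Δρ = 1029.04 − 1026.88 = 2.16 kg m⁻³ over Δz = 158 − 119 = 39 m.
N² = (9.8/1025) × (2.16/39) = 5.2953 × 10⁻⁴ s⁻².
N = √(5.2953 × 10⁻⁴) = 0.023012 rad s⁻¹ ≈ 0.0230 rad s⁻¹.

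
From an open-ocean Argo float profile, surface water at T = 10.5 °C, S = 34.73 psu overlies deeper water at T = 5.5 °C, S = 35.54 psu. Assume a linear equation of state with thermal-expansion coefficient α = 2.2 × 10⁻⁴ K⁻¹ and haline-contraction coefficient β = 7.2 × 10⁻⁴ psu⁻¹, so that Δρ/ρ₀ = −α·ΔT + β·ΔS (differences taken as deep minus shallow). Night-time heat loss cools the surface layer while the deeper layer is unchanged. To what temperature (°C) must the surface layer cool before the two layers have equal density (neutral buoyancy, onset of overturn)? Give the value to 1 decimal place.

2.8 °C

Neutral buoyancy requires Δρ = 0, i.e. −α(T_deep − T_surf′) + β(S_deep − S_surf) = 0.
T_surf′ = T_deep − (β/α)·ΔS = 5.5 − (7.2 × 10⁻⁴/2.2 × 10⁻⁴)·(+0.81) = 2.849 °C.
Cooling required: 10.5 − (2.849) = 7.651 °C.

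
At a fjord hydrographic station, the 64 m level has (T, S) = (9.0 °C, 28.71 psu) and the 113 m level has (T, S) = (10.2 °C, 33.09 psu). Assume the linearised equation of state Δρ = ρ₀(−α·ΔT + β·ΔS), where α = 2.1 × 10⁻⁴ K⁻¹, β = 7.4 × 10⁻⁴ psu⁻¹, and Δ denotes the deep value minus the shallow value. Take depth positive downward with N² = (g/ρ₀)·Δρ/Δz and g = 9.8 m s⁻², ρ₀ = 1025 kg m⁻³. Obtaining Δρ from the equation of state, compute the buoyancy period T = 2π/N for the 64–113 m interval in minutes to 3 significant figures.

ΔT = +1.2 K, ΔS = +4.38 psu (deep − shallow).
Δρ/ρ₀ = −αΔT + βΔS = -2.52 × 10⁻⁴ + 3.2412 × 10⁻³ = 2.9892 × 10⁻³, so Δρ ≈ 3.064 kg m⁻³.
N² = (g/ρ₀)·Δρ/Δz = g·(Δρ/ρ₀)/Δz = 9.8 × 2.9892 × 10⁻³ / 49 = 5.9784 × 10⁻⁴ s⁻².
N = √(5.9784 × 10⁻⁴) = 0.024451 rad s⁻¹ → T = 2π/N = 256.97 s = 4.2828 min ≈ 4.28 min.

4.28 min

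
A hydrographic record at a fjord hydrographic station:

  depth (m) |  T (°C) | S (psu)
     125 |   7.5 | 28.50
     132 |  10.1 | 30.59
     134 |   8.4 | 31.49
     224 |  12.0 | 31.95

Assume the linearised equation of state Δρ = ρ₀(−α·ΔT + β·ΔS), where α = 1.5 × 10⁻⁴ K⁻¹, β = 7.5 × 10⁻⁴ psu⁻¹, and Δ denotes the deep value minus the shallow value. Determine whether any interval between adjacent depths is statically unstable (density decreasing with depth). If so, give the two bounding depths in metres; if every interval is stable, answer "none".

Evaluate Δρ/ρ₀ = −αΔT + βΔS across each adjacent pair:
  125–132 m: −αΔT+βΔS = −(1.5 × 10⁻⁴)(+2.6)+(7.5 × 10⁻⁴)(+2.09) = 1.2 × 10⁻³ → stable
  132–134 m: −αΔT+βΔS = −(1.5 × 10⁻⁴)(-1.7)+(7.5 × 10⁻⁴)(+0.90) = 9.3 × 10⁻⁴ → stable
  134–224 m: −αΔT+βΔS = −(1.5 × 10⁻⁴)(+3.6)+(7.5 × 10⁻⁴)(+0.46) = -1.9 × 10⁻⁴ → UNSTABLE
The 134–224 m interval has Δρ < 0: lighter water underlies denser water.

134–224 m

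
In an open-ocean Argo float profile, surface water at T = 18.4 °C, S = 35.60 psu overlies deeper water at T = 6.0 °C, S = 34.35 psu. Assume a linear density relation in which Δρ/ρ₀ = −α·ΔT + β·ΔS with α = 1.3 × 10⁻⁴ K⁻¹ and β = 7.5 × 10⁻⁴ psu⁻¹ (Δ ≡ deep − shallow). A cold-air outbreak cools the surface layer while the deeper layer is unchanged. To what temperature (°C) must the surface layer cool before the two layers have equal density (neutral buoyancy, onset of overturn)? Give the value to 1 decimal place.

13.2 °C

Neutral buoyancy requires Δρ = 0, i.e. −α(T_deep − T_surf′) + β(S_deep − S_surf) = 0.
T_surf′ = T_deep − (β/α)·ΔS = 6.0 − (7.5 × 10⁻⁴/1.3 × 10⁻⁴)·(-1.25) = 13.212 °C.
Cooling required: 18.4 − (13.212) = 5.188 °C.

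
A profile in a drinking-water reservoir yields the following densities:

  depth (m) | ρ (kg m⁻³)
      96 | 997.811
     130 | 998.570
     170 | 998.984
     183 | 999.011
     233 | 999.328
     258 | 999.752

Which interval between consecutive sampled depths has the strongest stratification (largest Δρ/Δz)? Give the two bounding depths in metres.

96–130 m

Compute the density gradient over each adjacent pair:
  96–130 m: Δρ/Δz = 0.759/34 = 0.022 kg m⁻⁴
  130–170 m: Δρ/Δz = 0.414/40 = 0.010 kg m⁻⁴
  170–183 m: Δρ/Δz = 0.027/13 = 2.1 × 10⁻³ kg m⁻⁴
  183–233 m: Δρ/Δz = 0.317/50 = 6.3 × 10⁻³ kg m⁻⁴
  233–258 m: Δρ/Δz = 0.424/25 = 0.017 kg m⁻⁴
The largest gradient is in the 96–130 m interval — the pycnocline.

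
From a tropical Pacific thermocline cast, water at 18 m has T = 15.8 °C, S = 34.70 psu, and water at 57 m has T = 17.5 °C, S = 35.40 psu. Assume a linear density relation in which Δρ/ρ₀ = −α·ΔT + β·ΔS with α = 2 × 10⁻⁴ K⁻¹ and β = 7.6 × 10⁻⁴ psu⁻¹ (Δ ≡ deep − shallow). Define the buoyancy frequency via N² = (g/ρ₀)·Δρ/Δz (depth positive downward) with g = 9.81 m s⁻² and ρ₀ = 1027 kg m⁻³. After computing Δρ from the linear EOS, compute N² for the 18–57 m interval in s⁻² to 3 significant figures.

4.83 × 10⁻⁵ s⁻²

ΔT = +1.7 K, ΔS = +0.70 psu (deep − shallow).
Δρ/ρ₀ = −αΔT + βΔS = -3.40 × 10⁻⁴ + 5.32 × 10⁻⁴ = 1.92 × 10⁻⁴, so Δρ ≈ 0.1972 kg m⁻³.
N² = (g/ρ₀)·Δρ/Δz = g·(Δρ/ρ₀)/Δz = 9.81 × 1.92 × 10⁻⁴ / 39 = 4.8295 × 10⁻⁵ s⁻² ≈ 4.83 × 10⁻⁵ s⁻².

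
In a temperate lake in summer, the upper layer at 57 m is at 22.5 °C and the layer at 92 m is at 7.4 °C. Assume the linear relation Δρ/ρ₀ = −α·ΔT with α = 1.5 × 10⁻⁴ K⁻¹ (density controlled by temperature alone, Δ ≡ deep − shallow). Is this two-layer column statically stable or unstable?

ΔT = 7.4 − 22.5 = -15.1 K, so Δρ/ρ₀ = −αΔT = 2.265 × 10⁻³.
Δρ/ρ₀ > 0, so Δρ > 0: deeper water is denser → statically stable.

stable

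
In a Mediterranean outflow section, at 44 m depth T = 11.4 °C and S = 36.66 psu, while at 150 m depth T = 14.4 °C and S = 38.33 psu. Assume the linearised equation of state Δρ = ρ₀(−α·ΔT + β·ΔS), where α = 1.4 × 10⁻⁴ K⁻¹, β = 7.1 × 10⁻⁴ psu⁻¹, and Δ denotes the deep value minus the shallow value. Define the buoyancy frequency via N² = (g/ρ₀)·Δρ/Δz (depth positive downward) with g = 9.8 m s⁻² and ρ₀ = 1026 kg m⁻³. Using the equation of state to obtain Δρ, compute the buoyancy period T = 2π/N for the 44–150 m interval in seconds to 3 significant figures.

ΔT = +3.0 K, ΔS = +1.67 psu (deep − shallow).
Δρ/ρ₀ = −αΔT + βΔS = -4.20 × 10⁻⁴ + 1.1857 × 10⁻³ = 7.657 × 10⁻⁴, so Δρ ≈ 0.7856 kg m⁻³.
N² = (g/ρ₀)·Δρ/Δz = g·(Δρ/ρ₀)/Δz = 9.8 × 7.657 × 10⁻⁴ / 106 = 7.0791 × 10⁻⁵ s⁻².
N = √(7.0791 × 10⁻⁵) = 8.4137 × 10⁻³ rad s⁻¹ → T = 2π/N = 746.78 s ≈ 747 s.

747 s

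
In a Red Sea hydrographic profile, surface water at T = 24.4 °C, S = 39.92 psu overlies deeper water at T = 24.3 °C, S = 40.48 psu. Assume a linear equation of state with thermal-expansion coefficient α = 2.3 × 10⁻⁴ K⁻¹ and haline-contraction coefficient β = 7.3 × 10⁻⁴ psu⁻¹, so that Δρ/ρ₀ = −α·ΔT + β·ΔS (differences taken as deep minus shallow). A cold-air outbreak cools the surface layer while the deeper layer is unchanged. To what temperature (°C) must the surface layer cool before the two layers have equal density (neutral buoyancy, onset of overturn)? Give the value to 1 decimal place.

22.5 °C

Neutral buoyancy requires Δρ = 0, i.e. −α(T_deep − T_surf′) + β(S_deep − S_surf) = 0.
T_surf′ = T_deep − (β/α)·ΔS = 24.3 − (7.3 × 10⁻⁴/2.3 × 10⁻⁴)·(+0.56) = 22.523 °C.
Cooling required: 24.4 − (22.523) = 1.877 °C.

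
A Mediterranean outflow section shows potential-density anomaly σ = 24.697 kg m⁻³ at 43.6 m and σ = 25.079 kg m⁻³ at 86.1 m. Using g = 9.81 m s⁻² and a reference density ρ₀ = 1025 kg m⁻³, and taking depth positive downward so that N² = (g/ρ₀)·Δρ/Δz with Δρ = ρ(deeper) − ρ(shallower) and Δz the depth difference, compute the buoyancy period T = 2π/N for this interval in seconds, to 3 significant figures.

Δρ = 1025.079 − 1024.697 = 0.382 kg m⁻³ over Δz = 86.1 − 43.6 = 42.5 m.
N² = (9.81/1025) × (0.382/42.5) = 8.6024 × 10⁻⁵ s⁻².
N = √(8.6024 × 10⁻⁵) = 9.2749 × 10⁻³ rad s⁻¹, so T = 2π/N = 677.44 s ≈ 677 s.

677 s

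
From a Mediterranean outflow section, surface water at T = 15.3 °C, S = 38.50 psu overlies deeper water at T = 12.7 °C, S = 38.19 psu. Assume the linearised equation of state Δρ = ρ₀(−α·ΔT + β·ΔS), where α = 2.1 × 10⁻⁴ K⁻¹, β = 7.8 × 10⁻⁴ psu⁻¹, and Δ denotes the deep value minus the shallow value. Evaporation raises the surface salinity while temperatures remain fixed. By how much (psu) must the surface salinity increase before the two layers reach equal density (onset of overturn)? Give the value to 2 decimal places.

Neutral buoyancy requires −α(T_deep − T_surf) + β(S_deep − S_surf′) = 0.
S_surf′ = S_deep − (α/β)·ΔT = 38.19 − (2.1 × 10⁻⁴/7.8 × 10⁻⁴)·(-2.6) = 38.8900 psu.
Increase required: 38.8900 − 38.50 = 0.3900 psu.

0.39 psu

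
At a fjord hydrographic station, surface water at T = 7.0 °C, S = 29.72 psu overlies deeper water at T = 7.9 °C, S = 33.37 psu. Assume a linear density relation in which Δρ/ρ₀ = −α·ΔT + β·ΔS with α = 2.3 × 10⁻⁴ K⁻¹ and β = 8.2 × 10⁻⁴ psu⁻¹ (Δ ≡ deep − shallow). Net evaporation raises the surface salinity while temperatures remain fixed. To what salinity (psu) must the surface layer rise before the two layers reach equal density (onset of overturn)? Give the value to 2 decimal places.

33.12 psu

Neutral buoyancy requires −α(T_deep − T_surf) + β(S_deep − S_surf′) = 0.
S_surf′ = S_deep − (α/β)·ΔT = 33.37 − (2.3 × 10⁻⁴/8.2 × 10⁻⁴)·(+0.9) = 33.1176 psu.
Increase required: 33.1176 − 29.72 = 3.3976 psu.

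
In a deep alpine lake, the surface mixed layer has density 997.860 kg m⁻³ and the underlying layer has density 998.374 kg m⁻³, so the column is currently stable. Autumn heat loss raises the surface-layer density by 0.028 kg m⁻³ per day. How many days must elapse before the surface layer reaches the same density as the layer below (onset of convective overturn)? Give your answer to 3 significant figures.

18.4 days

Density deficit of the surface layer: 998.374 − 997.860 = 0.514 kg m⁻³.
Required change = 0.514 / 0.028 = 18.4 days.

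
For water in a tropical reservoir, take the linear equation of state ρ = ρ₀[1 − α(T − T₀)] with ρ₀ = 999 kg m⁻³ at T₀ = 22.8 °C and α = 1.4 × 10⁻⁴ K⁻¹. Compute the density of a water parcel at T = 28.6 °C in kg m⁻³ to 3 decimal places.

998.189 kg m⁻³

T − T₀ = +5.8 K.
Bracket = 1 − α·(+5.8) = 1 + (-8.12 × 10⁻⁴) = 0.9991880.
ρ = 999 × 0.9991880 = 998.189 kg m⁻³.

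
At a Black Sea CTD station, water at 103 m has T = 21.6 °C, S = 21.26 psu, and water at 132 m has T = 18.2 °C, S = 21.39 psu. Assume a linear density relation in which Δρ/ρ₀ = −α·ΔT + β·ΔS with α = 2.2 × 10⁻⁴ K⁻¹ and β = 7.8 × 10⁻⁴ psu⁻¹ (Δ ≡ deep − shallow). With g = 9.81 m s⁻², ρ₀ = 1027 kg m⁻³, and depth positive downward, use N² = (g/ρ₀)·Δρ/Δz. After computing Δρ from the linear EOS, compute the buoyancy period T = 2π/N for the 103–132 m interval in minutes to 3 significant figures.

6.18 min

ΔT = -3.4 K, ΔS = +0.13 psu (deep − shallow).
Δρ/ρ₀ = −αΔT + βΔS = 7.48 × 10⁻⁴ + 1.014 × 10⁻⁴ = 8.494 × 10⁻⁴, so Δρ ≈ 0.8723 kg m⁻³.
N² = (g/ρ₀)·Δρ/Δz = g·(Δρ/ρ₀)/Δz = 9.81 × 8.494 × 10⁻⁴ / 29 = 2.8733 × 10⁻⁴ s⁻².
N = √(2.8733 × 10⁻⁴) = 0.016951 rad s⁻¹ → T = 2π/N = 370.67 s = 6.1778 min ≈ 6.18 min.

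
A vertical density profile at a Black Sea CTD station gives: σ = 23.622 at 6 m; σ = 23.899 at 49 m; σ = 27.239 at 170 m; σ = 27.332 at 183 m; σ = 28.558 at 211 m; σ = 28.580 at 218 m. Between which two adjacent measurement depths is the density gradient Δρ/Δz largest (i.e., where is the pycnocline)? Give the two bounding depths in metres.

Compute the density gradient over each adjacent pair:
  6–49 m: Δρ/Δz = 0.277/43 = 6.4 × 10⁻³ kg m⁻⁴
  49–170 m: Δρ/Δz = 3.340/121 = 0.028 kg m⁻⁴
  170–183 m: Δρ/Δz = 0.093/13 = 7.2 × 10⁻³ kg m⁻⁴
  183–211 m: Δρ/Δz = 1.226/28 = 0.044 kg m⁻⁴
  211–218 m: Δρ/Δz = 0.022/7 = 3.1 × 10⁻³ kg m⁻⁴
The largest gradient is in the 183–211 m interval — the pycnocline.

183–211 m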